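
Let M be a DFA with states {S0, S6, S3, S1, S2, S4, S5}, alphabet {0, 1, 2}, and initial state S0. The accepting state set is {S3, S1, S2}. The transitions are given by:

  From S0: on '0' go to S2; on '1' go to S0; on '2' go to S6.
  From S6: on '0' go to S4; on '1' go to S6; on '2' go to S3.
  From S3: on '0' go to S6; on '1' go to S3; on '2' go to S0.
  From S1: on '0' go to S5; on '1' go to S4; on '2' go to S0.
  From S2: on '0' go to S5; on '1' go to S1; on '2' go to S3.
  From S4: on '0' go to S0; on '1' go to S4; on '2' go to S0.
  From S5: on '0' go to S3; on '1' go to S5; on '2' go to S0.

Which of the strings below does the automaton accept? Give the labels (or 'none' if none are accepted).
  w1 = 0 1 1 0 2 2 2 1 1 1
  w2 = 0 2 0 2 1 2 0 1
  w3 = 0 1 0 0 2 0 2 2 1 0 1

w2, w3

w1: S0 → S2 → S1 → S4 → S0 → S6 → S3 → S0 → S0 → S0 → S0  → end S0, rejected
w2: S0 → S2 → S3 → S6 → S3 → S3 → S0 → S2 → S1  → end S1, accepted
w3: S0 → S2 → S1 → S5 → S3 → S0 → S2 → S3 → S0 → S0 → S2 → S1  → end S1, accepted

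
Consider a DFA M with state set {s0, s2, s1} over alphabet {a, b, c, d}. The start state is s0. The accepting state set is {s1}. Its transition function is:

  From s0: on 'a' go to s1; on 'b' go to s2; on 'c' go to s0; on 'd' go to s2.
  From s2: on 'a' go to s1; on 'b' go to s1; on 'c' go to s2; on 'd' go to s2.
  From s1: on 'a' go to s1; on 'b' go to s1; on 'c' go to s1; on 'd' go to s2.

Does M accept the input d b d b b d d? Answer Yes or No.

Trace: s0 -d-> s2 -b-> s1 -d-> s2 -b-> s1 -b-> s1 -d-> s2 -d-> s2
End state s2 is not accepting.

No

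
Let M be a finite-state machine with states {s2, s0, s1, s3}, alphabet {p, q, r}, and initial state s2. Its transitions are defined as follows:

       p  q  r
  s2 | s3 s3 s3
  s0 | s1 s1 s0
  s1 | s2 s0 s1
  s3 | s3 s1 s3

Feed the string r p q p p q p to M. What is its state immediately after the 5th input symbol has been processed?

s3

s2 → s3 → s3 → s1 → s2 → s3
After 5 symbols: s3.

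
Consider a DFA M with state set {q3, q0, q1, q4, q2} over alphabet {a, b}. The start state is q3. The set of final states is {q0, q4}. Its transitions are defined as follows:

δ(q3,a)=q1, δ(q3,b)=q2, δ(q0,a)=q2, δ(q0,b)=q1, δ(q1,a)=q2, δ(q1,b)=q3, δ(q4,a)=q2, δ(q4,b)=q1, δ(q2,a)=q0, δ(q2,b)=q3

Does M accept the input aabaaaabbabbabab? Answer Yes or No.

No

Trace: q3 -a-> q1 -a-> q2 -b-> q3 -a-> q1 -a-> q2 -a-> q0 -a-> q2 -b-> q3 -b-> q2 -a-> q0 -b-> q1 -b-> q3 -a-> q1 -b-> q3 -a-> q1 -b-> q3
End state q3 is not accepting.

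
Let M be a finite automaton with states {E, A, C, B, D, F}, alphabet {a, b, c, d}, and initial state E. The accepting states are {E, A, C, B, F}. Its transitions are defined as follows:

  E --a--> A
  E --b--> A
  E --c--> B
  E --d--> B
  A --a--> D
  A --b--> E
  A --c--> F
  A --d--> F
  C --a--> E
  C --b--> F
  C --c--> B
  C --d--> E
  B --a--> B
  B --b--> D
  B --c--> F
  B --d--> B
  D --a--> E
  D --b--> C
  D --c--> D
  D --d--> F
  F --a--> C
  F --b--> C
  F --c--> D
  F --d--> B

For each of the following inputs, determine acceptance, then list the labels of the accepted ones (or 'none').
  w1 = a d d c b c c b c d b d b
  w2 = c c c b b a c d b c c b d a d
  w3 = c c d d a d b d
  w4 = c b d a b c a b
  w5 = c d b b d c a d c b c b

w1:
  start at E
  read 'a': E → A
  read 'd': A → F
  read 'd': F → B
  read 'c': B → F
  read 'b': F → C
  read 'c': C → B
  read 'c': B → F
  read 'b': F → C
  read 'c': C → B
  read 'd': B → B
  read 'b': B → D
  read 'd': D → F
  read 'b': F → C
  end C, accepted
w2:
  start at E
  read 'c': E → B
  read 'c': B → F
  read 'c': F → D
  read 'b': D → C
  read 'b': C → F
  read 'a': F → C
  read 'c': C → B
  read 'd': B → B
  read 'b': B → D
  read 'c': D → D
  read 'c': D → D
  read 'b': D → C
  read 'd': C → E
  read 'a': E → A
  read 'd': A → F
  end F, accepted
w3:
  start at E
  read 'c': E → B
  read 'c': B → F
  read 'd': F → B
  read 'd': B → B
  read 'a': B → B
  read 'd': B → B
  read 'b': B → D
  read 'd': D → F
  end F, accepted
w4:
  start at E
  read 'c': E → B
  read 'b': B → D
  read 'd': D → F
  read 'a': F → C
  read 'b': C → F
  read 'c': F → D
  read 'a': D → E
  read 'b': E → A
  end A, accepted
w5:
  start at E
  read 'c': E → B
  read 'd': B → B
  read 'b': B → D
  read 'b': D → C
  read 'd': C → E
  read 'c': E → B
  read 'a': B → B
  read 'd': B → B
  read 'c': B → F
  read 'b': F → C
  read 'c': C → B
  read 'b': B → D
  end D, rejected

w1, w2, w3, w4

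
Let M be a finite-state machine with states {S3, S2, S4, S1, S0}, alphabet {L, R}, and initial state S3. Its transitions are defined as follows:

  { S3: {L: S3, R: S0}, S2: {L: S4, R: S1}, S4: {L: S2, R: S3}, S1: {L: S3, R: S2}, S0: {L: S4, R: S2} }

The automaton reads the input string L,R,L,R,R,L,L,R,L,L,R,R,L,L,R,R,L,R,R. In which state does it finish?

S3 → S3 → S0 → S4 → S3 → S0 → S4 → S2 → S1 → S3 → S3 → S0 → S2 → S4 → S2 → S1 → S2 → S4 → S3 → S0

S0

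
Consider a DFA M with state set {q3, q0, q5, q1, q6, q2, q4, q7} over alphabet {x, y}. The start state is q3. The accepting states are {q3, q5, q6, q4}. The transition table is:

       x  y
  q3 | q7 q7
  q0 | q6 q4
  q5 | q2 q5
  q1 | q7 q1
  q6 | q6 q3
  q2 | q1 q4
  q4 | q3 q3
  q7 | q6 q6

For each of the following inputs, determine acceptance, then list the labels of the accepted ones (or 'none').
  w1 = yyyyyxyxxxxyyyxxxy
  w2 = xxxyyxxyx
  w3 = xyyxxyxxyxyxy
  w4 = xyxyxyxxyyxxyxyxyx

w1, w3

w1:
  start at q3
  read 'y': q3 → q7
  read 'y': q7 → q6
  read 'y': q6 → q3
  read 'y': q3 → q7
  read 'y': q7 → q6
  read 'x': q6 → q6
  read 'y': q6 → q3
  read 'x': q3 → q7
  read 'x': q7 → q6
  read 'x': q6 → q6
  read 'x': q6 → q6
  read 'y': q6 → q3
  read 'y': q3 → q7
  read 'y': q7 → q6
  read 'x': q6 → q6
  read 'x': q6 → q6
  read 'x': q6 → q6
  read 'y': q6 → q3
  end q3, accepted
w2:
  start at q3
  read 'x': q3 → q7
  read 'x': q7 → q6
  read 'x': q6 → q6
  read 'y': q6 → q3
  read 'y': q3 → q7
  read 'x': q7 → q6
  read 'x': q6 → q6
  read 'y': q6 → q3
  read 'x': q3 → q7
  end q7, rejected
w3:
  start at q3
  read 'x': q3 → q7
  read 'y': q7 → q6
  read 'y': q6 → q3
  read 'x': q3 → q7
  read 'x': q7 → q6
  read 'y': q6 → q3
  read 'x': q3 → q7
  read 'x': q7 → q6
  read 'y': q6 → q3
  read 'x': q3 → q7
  read 'y': q7 → q6
  read 'x': q6 → q6
  read 'y': q6 → q3
  end q3, accepted
w4:
  start at q3
  read 'x': q3 → q7
  read 'y': q7 → q6
  read 'x': q6 → q6
  read 'y': q6 → q3
  read 'x': q3 → q7
  read 'y': q7 → q6
  read 'x': q6 → q6
  read 'x': q6 → q6
  read 'y': q6 → q3
  read 'y': q3 → q7
  read 'x': q7 → q6
  read 'x': q6 → q6
  read 'y': q6 → q3
  read 'x': q3 → q7
  read 'y': q7 → q6
  read 'x': q6 → q6
  read 'y': q6 → q3
  read 'x': q3 → q7
  end q7, rejected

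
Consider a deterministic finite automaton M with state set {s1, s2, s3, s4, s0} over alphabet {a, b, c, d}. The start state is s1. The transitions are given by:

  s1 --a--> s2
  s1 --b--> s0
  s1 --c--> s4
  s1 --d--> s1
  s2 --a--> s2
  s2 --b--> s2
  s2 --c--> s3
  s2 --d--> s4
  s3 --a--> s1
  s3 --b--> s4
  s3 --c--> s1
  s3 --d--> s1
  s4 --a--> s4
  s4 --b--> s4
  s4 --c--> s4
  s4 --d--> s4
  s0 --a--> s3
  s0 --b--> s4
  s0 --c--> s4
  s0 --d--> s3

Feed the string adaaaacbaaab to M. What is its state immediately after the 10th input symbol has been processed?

Trace: s1 -a-> s2 -d-> s4 -a-> s4 -a-> s4 -a-> s4 -a-> s4 -c-> s4 -b-> s4 -a-> s4 -a-> s4
After 10 symbols: s4.

s4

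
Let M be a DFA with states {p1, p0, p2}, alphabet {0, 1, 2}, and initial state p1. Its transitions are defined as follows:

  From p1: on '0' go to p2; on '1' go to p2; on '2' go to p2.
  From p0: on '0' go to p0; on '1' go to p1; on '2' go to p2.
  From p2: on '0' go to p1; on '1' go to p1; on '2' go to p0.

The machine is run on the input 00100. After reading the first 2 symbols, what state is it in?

p1

Trace: p1 -0-> p2 -0-> p1
After 2 symbols: p1.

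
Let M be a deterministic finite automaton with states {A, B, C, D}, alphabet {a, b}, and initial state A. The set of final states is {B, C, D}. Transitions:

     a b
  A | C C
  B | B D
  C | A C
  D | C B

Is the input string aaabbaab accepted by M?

start at A
read 'a': A → C
read 'a': C → A
read 'a': A → C
read 'b': C → C
read 'b': C → C
read 'a': C → A
read 'a': A → C
read 'b': C → C
End state C is accepting.

Yes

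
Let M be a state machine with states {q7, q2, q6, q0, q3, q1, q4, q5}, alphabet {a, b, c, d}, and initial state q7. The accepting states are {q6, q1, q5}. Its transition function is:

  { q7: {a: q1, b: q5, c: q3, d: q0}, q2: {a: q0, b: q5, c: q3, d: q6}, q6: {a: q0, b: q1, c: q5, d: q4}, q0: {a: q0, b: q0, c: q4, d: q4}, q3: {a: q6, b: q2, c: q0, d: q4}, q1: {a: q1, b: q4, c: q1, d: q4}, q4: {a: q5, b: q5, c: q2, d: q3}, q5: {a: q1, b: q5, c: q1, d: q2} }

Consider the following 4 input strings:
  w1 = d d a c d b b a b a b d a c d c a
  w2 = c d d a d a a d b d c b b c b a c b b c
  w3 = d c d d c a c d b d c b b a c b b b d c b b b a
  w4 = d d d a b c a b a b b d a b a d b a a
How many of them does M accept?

3

w1:
  start at q7
  read 'd': q7 → q0
  read 'd': q0 → q4
  read 'a': q4 → q5
  read 'c': q5 → q1
  read 'd': q1 → q4
  read 'b': q4 → q5
  read 'b': q5 → q5
  read 'a': q5 → q1
  read 'b': q1 → q4
  read 'a': q4 → q5
  read 'b': q5 → q5
  read 'd': q5 → q2
  read 'a': q2 → q0
  read 'c': q0 → q4
  read 'd': q4 → q3
  read 'c': q3 → q0
  read 'a': q0 → q0
  end q0, rejected
w2:
  start at q7
  read 'c': q7 → q3
  read 'd': q3 → q4
  read 'd': q4 → q3
  read 'a': q3 → q6
  read 'd': q6 → q4
  read 'a': q4 → q5
  read 'a': q5 → q1
  read 'd': q1 → q4
  read 'b': q4 → q5
  read 'd': q5 → q2
  read 'c': q2 → q3
  read 'b': q3 → q2
  read 'b': q2 → q5
  read 'c': q5 → q1
  read 'b': q1 → q4
  read 'a': q4 → q5
  read 'c': q5 → q1
  read 'b': q1 → q4
  read 'b': q4 → q5
  read 'c': q5 → q1
  end q1, accepted
w3:
  start at q7
  read 'd': q7 → q0
  read 'c': q0 → q4
  read 'd': q4 → q3
  read 'd': q3 → q4
  read 'c': q4 → q2
  read 'a': q2 → q0
  read 'c': q0 → q4
  read 'd': q4 → q3
  read 'b': q3 → q2
  read 'd': q2 → q6
  read 'c': q6 → q5
  read 'b': q5 → q5
  read 'b': q5 → q5
  read 'a': q5 → q1
  read 'c': q1 → q1
  read 'b': q1 → q4
  read 'b': q4 → q5
  read 'b': q5 → q5
  read 'd': q5 → q2
  read 'c': q2 → q3
  read 'b': q3 → q2
  read 'b': q2 → q5
  read 'b': q5 → q5
  read 'a': q5 → q1
  end q1, accepted
w4:
  start at q7
  read 'd': q7 → q0
  read 'd': q0 → q4
  read 'd': q4 → q3
  read 'a': q3 → q6
  read 'b': q6 → q1
  read 'c': q1 → q1
  read 'a': q1 → q1
  read 'b': q1 → q4
  read 'a': q4 → q5
  read 'b': q5 → q5
  read 'b': q5 → q5
  read 'd': q5 → q2
  read 'a': q2 → q0
  read 'b': q0 → q0
  read 'a': q0 → q0
  read 'd': q0 → q4
  read 'b': q4 → q5
  read 'a': q5 → q1
  read 'a': q1 → q1
  end q1, accepted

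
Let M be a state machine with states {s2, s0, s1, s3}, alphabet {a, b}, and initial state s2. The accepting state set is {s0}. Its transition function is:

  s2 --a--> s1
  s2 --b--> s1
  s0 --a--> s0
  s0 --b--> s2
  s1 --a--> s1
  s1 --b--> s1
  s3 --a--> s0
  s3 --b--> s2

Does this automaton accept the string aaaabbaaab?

No

s2 → s1 → s1 → s1 → s1 → s1 → s1 → s1 → s1 → s1 → s1
End state s1 is not accepting.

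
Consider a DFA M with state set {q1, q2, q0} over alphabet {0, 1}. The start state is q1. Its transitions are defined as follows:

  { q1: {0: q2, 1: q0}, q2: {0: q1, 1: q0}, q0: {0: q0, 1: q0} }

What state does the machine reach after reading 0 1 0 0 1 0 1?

Trace: q1 -0-> q2 -1-> q0 -0-> q0 -0-> q0 -1-> q0 -0-> q0 -1-> q0

q0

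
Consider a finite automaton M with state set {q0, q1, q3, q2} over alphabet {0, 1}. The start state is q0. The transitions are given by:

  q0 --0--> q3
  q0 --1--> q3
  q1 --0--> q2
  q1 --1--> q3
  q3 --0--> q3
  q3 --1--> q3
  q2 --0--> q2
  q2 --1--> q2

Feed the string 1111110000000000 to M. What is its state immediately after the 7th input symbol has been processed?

start at q0
read '1': q0 → q3
read '1': q3 → q3
read '1': q3 → q3
read '1': q3 → q3
read '1': q3 → q3
read '1': q3 → q3
read '0': q3 → q3
After 7 symbols: q3.

q3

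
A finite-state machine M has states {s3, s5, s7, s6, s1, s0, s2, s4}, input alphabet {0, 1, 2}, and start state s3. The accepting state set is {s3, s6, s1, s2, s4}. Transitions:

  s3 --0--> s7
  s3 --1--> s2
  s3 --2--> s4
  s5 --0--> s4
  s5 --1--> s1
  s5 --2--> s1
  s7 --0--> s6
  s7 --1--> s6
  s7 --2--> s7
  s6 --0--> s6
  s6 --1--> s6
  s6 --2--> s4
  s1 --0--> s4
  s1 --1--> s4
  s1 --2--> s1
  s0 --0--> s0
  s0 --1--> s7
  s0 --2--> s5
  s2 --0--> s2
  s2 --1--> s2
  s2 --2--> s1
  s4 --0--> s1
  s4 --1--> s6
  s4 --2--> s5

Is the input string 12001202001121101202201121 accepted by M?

s3 → s2 → s1 → s4 → s1 → s4 → s5 → s4 → s5 → s4 → s1 → s4 → s6 → s4 → s6 → s6 → s6 → s6 → s4 → s1 → s1 → s1 → s4 → s6 → s6 → s4 → s6
End state s6 is accepting.

Yes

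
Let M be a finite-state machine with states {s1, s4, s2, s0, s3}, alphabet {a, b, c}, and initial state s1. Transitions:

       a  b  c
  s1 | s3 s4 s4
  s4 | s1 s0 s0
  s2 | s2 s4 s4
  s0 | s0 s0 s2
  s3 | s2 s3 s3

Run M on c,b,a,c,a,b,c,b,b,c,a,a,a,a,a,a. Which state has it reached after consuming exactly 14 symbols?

s2

s1 → s4 → s0 → s0 → s2 → s2 → s4 → s0 → s0 → s0 → s2 → s2 → s2 → s2 → s2
After 14 symbols: s2.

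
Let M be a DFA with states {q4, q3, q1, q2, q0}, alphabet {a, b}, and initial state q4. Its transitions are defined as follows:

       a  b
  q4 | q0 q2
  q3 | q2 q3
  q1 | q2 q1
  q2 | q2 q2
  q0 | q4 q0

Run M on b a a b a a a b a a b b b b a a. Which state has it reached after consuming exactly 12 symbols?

start at q4
read 'b': q4 → q2
read 'a': q2 → q2
read 'a': q2 → q2
read 'b': q2 → q2
read 'a': q2 → q2
read 'a': q2 → q2
read 'a': q2 → q2
read 'b': q2 → q2
read 'a': q2 → q2
read 'a': q2 → q2
read 'b': q2 → q2
read 'b': q2 → q2
After 12 symbols: q2.

q2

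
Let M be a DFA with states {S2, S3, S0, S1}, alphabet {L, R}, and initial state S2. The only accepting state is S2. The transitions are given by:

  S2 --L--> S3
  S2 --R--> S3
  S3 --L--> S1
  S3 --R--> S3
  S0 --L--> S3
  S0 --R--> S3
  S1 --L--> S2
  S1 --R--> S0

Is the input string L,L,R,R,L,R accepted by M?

No

S2 → S3 → S1 → S0 → S3 → S1 → S0
End state S0 is not accepting.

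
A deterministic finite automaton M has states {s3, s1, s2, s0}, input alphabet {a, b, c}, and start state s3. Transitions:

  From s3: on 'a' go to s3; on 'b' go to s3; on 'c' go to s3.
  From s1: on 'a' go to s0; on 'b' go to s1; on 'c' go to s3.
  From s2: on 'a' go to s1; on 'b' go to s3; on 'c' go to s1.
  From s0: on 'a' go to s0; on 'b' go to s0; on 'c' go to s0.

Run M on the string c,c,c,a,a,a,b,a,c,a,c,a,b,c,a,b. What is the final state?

s3

Trace: s3 -c-> s3 -c-> s3 -c-> s3 -a-> s3 -a-> s3 -a-> s3 -b-> s3 -a-> s3 -c-> s3 -a-> s3 -c-> s3 -a-> s3 -b-> s3 -c-> s3 -a-> s3 -b-> s3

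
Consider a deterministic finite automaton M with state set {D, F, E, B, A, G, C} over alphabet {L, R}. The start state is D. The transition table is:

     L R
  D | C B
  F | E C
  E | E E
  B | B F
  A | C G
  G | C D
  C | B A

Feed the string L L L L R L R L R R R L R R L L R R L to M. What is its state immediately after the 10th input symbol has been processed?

E

D → C → B → B → B → F → E → E → E → E → E
After 10 symbols: E.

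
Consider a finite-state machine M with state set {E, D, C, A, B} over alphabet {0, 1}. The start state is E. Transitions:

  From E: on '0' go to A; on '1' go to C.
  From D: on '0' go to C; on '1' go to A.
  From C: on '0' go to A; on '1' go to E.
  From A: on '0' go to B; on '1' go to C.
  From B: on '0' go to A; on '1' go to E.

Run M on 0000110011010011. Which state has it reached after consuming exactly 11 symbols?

A

E → A → B → A → B → E → C → A → B → E → C → A
After 11 symbols: A.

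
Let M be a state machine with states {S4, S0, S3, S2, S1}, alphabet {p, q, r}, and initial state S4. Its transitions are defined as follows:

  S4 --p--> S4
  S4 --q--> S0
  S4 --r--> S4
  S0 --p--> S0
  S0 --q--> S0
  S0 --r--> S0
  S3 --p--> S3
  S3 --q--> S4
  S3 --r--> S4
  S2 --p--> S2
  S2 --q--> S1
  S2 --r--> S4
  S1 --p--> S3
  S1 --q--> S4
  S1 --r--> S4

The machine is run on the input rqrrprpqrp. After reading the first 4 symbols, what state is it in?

Trace: S4 -r-> S4 -q-> S0 -r-> S0 -r-> S0
After 4 symbols: S0.

S0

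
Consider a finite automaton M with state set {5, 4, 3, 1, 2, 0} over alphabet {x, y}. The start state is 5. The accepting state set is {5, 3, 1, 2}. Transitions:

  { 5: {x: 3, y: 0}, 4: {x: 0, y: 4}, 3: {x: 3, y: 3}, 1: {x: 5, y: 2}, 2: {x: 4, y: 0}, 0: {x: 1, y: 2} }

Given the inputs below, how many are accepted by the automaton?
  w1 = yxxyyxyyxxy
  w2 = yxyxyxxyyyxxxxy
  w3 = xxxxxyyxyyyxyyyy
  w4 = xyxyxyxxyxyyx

w1: 5 → 0 → 1 → 5 → 0 → 2 → 4 → 4 → 4 → 0 → 1 → 2  → end 2, accepted
w2: 5 → 0 → 1 → 2 → 4 → 4 → 0 → 1 → 2 → 0 → 2 → 4 → 0 → 1 → 5 → 0  → end 0, rejected
w3: 5 → 3 → 3 → 3 → 3 → 3 → 3 → 3 → 3 → 3 → 3 → 3 → 3 → 3 → 3 → 3 → 3  → end 3, accepted
w4: 5 → 3 → 3 → 3 → 3 → 3 → 3 → 3 → 3 → 3 → 3 → 3 → 3 → 3  → end 3, accepted

3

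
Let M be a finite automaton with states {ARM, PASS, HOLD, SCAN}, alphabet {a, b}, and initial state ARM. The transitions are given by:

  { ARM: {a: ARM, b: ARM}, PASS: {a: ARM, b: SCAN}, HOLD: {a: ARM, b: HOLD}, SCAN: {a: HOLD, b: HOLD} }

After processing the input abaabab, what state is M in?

Trace: ARM -a-> ARM -b-> ARM -a-> ARM -a-> ARM -b-> ARM -a-> ARM -b-> ARM

ARM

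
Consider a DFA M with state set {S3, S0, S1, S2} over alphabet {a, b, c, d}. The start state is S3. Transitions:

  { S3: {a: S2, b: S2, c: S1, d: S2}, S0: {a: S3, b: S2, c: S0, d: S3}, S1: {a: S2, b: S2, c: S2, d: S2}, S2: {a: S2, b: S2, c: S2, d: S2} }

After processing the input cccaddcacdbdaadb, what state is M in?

S3 → S1 → S2 → S2 → S2 → S2 → S2 → S2 → S2 → S2 → S2 → S2 → S2 → S2 → S2 → S2 → S2

S2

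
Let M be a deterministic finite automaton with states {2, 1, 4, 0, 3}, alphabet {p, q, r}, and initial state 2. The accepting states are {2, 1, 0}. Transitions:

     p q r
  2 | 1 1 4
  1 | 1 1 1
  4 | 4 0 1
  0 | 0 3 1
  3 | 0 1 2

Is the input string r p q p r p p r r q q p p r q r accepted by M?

start at 2
read 'r': 2 → 4
read 'p': 4 → 4
read 'q': 4 → 0
read 'p': 0 → 0
read 'r': 0 → 1
read 'p': 1 → 1
read 'p': 1 → 1
read 'r': 1 → 1
read 'r': 1 → 1
read 'q': 1 → 1
read 'q': 1 → 1
read 'p': 1 → 1
read 'p': 1 → 1
read 'r': 1 → 1
read 'q': 1 → 1
read 'r': 1 → 1
End state 1 is accepting.

Yes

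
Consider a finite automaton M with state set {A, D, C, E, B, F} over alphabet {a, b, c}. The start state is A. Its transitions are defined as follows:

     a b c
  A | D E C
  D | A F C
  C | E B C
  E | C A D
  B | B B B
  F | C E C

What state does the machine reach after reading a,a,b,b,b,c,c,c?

Trace: A -a-> D -a-> A -b-> E -b-> A -b-> E -c-> D -c-> C -c-> C

C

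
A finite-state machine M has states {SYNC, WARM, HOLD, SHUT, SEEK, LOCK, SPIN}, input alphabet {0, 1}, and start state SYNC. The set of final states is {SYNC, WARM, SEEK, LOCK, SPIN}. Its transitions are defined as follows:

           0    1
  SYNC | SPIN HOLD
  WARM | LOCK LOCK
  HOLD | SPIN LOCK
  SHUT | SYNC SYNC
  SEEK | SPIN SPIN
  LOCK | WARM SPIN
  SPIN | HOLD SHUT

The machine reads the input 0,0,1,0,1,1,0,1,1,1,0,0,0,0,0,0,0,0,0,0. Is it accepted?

Yes

start at SYNC
read '0': SYNC → SPIN
read '0': SPIN → HOLD
read '1': HOLD → LOCK
read '0': LOCK → WARM
read '1': WARM → LOCK
read '1': LOCK → SPIN
read '0': SPIN → HOLD
read '1': HOLD → LOCK
read '1': LOCK → SPIN
read '1': SPIN → SHUT
read '0': SHUT → SYNC
read '0': SYNC → SPIN
read '0': SPIN → HOLD
read '0': HOLD → SPIN
read '0': SPIN → HOLD
read '0': HOLD → SPIN
read '0': SPIN → HOLD
read '0': HOLD → SPIN
read '0': SPIN → HOLD
read '0': HOLD → SPIN
End state SPIN is accepting.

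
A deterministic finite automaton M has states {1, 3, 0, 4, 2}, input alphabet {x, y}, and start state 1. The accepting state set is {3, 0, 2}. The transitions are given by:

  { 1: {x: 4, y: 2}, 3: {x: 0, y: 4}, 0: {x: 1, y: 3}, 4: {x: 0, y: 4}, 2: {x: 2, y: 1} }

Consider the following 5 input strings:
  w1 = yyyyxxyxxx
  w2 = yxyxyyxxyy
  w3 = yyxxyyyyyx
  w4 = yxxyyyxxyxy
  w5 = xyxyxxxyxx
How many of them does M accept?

2

w1: Trace: 1 -y-> 2 -y-> 1 -y-> 2 -y-> 1 -x-> 4 -x-> 0 -y-> 3 -x-> 0 -x-> 1 -x-> 4  → end 4, rejected
w2: Trace: 1 -y-> 2 -x-> 2 -y-> 1 -x-> 4 -y-> 4 -y-> 4 -x-> 0 -x-> 1 -y-> 2 -y-> 1  → end 1, rejected
w3: Trace: 1 -y-> 2 -y-> 1 -x-> 4 -x-> 0 -y-> 3 -y-> 4 -y-> 4 -y-> 4 -y-> 4 -x-> 0  → end 0, accepted
w4: Trace: 1 -y-> 2 -x-> 2 -x-> 2 -y-> 1 -y-> 2 -y-> 1 -x-> 4 -x-> 0 -y-> 3 -x-> 0 -y-> 3  → end 3, accepted
w5: Trace: 1 -x-> 4 -y-> 4 -x-> 0 -y-> 3 -x-> 0 -x-> 1 -x-> 4 -y-> 4 -x-> 0 -x-> 1  → end 1, rejected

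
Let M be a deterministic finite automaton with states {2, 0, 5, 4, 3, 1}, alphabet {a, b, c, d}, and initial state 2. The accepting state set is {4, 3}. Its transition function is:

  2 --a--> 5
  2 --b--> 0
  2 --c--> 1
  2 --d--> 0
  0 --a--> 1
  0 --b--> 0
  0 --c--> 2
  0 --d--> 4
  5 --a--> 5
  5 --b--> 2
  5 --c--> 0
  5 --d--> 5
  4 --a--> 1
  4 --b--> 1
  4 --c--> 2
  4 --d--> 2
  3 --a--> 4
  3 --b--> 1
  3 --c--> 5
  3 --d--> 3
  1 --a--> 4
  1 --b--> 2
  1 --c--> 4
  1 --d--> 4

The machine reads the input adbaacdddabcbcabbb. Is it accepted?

No

Trace: 2 -a-> 5 -d-> 5 -b-> 2 -a-> 5 -a-> 5 -c-> 0 -d-> 4 -d-> 2 -d-> 0 -a-> 1 -b-> 2 -c-> 1 -b-> 2 -c-> 1 -a-> 4 -b-> 1 -b-> 2 -b-> 0
End state 0 is not accepting.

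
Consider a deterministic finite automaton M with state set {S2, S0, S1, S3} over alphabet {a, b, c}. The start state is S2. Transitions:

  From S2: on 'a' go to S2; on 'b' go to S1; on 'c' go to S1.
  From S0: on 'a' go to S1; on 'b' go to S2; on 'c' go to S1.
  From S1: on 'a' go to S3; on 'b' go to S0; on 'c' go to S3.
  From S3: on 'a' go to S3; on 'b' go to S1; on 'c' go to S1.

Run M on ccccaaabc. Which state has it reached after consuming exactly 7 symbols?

S3

S2 → S1 → S3 → S1 → S3 → S3 → S3 → S3
After 7 symbols: S3.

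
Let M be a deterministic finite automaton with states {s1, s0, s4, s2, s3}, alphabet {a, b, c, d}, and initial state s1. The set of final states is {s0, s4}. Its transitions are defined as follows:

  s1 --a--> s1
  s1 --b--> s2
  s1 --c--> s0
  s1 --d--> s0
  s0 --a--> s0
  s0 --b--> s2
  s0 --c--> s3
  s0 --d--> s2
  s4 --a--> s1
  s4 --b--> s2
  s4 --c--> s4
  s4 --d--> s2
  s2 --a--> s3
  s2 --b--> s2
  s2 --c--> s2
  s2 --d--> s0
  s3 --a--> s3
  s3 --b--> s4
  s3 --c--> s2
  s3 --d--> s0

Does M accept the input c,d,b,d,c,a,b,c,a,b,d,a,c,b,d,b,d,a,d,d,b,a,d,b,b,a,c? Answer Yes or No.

No

s1 → s0 → s2 → s2 → s0 → s3 → s3 → s4 → s4 → s1 → s2 → s0 → s0 → s3 → s4 → s2 → s2 → s0 → s0 → s2 → s0 → s2 → s3 → s0 → s2 → s2 → s3 → s2
End state s2 is not accepting.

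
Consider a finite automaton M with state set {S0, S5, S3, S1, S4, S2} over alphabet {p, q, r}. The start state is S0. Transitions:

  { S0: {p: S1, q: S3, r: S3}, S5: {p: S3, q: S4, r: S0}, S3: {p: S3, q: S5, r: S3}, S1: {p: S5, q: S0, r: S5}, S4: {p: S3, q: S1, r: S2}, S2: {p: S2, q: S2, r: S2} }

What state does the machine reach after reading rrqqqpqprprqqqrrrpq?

S5

Trace: S0 -r-> S3 -r-> S3 -q-> S5 -q-> S4 -q-> S1 -p-> S5 -q-> S4 -p-> S3 -r-> S3 -p-> S3 -r-> S3 -q-> S5 -q-> S4 -q-> S1 -r-> S5 -r-> S0 -r-> S3 -p-> S3 -q-> S5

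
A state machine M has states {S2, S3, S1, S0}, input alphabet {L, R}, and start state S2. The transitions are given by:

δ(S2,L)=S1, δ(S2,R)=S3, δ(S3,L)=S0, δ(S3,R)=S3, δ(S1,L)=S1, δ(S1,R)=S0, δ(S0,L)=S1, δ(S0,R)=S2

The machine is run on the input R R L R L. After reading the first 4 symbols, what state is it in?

S2 → S3 → S3 → S0 → S2
After 4 symbols: S2.

S2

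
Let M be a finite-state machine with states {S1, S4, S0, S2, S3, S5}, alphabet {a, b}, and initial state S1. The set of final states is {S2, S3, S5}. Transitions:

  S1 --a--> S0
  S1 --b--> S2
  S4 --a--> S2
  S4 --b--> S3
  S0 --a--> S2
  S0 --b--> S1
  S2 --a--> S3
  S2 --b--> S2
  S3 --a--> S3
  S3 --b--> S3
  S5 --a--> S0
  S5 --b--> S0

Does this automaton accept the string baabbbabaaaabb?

S1 → S2 → S3 → S3 → S3 → S3 → S3 → S3 → S3 → S3 → S3 → S3 → S3 → S3 → S3
End state S3 is accepting.

Yes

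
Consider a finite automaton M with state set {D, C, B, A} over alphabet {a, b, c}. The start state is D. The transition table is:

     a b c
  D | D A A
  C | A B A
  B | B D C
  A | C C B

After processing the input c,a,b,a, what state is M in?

start at D
read 'c': D → A
read 'a': A → C
read 'b': C → B
read 'a': B → B

B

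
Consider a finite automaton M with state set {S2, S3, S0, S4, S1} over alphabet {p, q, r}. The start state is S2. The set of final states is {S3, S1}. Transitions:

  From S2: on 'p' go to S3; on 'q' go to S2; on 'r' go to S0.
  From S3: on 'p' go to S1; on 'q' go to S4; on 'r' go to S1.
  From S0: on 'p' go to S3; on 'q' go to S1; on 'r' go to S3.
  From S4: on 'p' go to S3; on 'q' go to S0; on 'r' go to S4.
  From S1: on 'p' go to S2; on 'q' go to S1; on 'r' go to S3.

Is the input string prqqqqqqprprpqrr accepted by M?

Yes

Trace: S2 -p-> S3 -r-> S1 -q-> S1 -q-> S1 -q-> S1 -q-> S1 -q-> S1 -q-> S1 -p-> S2 -r-> S0 -p-> S3 -r-> S1 -p-> S2 -q-> S2 -r-> S0 -r-> S3
End state S3 is accepting.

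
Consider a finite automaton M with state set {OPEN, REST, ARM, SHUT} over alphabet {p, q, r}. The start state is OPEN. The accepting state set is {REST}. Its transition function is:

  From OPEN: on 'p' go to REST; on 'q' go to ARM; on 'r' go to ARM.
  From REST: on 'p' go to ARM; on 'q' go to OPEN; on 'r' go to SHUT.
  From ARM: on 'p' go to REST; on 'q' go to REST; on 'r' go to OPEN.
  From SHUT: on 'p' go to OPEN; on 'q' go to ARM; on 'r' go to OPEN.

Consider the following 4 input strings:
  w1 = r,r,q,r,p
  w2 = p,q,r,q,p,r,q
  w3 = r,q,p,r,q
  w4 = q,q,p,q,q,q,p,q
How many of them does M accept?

w1: Trace: OPEN -r-> ARM -r-> OPEN -q-> ARM -r-> OPEN -p-> REST  → end REST, accepted
w2: Trace: OPEN -p-> REST -q-> OPEN -r-> ARM -q-> REST -p-> ARM -r-> OPEN -q-> ARM  → end ARM, rejected
w3: Trace: OPEN -r-> ARM -q-> REST -p-> ARM -r-> OPEN -q-> ARM  → end ARM, rejected
w4: Trace: OPEN -q-> ARM -q-> REST -p-> ARM -q-> REST -q-> OPEN -q-> ARM -p-> REST -q-> OPEN  → end OPEN, rejected

1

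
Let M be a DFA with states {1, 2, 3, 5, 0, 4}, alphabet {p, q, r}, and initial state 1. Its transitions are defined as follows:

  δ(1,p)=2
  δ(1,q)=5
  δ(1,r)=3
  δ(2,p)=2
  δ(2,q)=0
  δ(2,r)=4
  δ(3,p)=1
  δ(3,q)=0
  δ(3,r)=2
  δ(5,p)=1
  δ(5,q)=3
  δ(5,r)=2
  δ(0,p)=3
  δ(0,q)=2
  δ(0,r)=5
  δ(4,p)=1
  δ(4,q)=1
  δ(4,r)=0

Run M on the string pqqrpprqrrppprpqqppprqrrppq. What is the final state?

1 → 2 → 0 → 2 → 4 → 1 → 2 → 4 → 1 → 3 → 2 → 2 → 2 → 2 → 4 → 1 → 5 → 3 → 1 → 2 → 2 → 4 → 1 → 3 → 2 → 2 → 2 → 0

0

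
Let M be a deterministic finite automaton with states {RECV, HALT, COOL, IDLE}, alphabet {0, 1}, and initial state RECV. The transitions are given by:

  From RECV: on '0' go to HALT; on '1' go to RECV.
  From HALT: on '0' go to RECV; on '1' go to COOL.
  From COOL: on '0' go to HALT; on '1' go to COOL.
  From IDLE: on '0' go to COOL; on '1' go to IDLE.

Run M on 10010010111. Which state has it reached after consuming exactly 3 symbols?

RECV

Trace: RECV -1-> RECV -0-> HALT -0-> RECV
After 3 symbols: RECV.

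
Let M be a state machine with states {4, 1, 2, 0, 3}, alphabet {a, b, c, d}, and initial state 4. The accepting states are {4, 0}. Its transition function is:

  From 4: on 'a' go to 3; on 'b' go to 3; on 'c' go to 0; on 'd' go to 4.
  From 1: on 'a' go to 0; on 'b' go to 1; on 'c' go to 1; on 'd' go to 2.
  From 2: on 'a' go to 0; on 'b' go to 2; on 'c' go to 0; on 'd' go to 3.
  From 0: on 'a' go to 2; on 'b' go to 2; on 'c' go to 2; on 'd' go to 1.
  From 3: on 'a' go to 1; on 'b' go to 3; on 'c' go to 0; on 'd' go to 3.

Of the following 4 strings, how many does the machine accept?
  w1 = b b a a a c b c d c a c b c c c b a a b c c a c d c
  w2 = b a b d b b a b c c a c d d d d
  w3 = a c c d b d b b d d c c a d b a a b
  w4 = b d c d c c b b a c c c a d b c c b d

1

w1: Trace: 4 -b-> 3 -b-> 3 -a-> 1 -a-> 0 -a-> 2 -c-> 0 -b-> 2 -c-> 0 -d-> 1 -c-> 1 -a-> 0 -c-> 2 -b-> 2 -c-> 0 -c-> 2 -c-> 0 -b-> 2 -a-> 0 -a-> 2 -b-> 2 -c-> 0 -c-> 2 -a-> 0 -c-> 2 -d-> 3 -c-> 0  → end 0, accepted
w2: Trace: 4 -b-> 3 -a-> 1 -b-> 1 -d-> 2 -b-> 2 -b-> 2 -a-> 0 -b-> 2 -c-> 0 -c-> 2 -a-> 0 -c-> 2 -d-> 3 -d-> 3 -d-> 3 -d-> 3  → end 3, rejected
w3: Trace: 4 -a-> 3 -c-> 0 -c-> 2 -d-> 3 -b-> 3 -d-> 3 -b-> 3 -b-> 3 -d-> 3 -d-> 3 -c-> 0 -c-> 2 -a-> 0 -d-> 1 -b-> 1 -a-> 0 -a-> 2 -b-> 2  → end 2, rejected
w4: Trace: 4 -b-> 3 -d-> 3 -c-> 0 -d-> 1 -c-> 1 -c-> 1 -b-> 1 -b-> 1 -a-> 0 -c-> 2 -c-> 0 -c-> 2 -a-> 0 -d-> 1 -b-> 1 -c-> 1 -c-> 1 -b-> 1 -d-> 2  → end 2, rejected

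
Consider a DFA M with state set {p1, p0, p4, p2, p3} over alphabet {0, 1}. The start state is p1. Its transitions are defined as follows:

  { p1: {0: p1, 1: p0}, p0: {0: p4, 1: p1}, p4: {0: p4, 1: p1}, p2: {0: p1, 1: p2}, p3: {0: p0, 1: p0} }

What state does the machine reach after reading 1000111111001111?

Trace: p1 -1-> p0 -0-> p4 -0-> p4 -0-> p4 -1-> p1 -1-> p0 -1-> p1 -1-> p0 -1-> p1 -1-> p0 -0-> p4 -0-> p4 -1-> p1 -1-> p0 -1-> p1 -1-> p0

p0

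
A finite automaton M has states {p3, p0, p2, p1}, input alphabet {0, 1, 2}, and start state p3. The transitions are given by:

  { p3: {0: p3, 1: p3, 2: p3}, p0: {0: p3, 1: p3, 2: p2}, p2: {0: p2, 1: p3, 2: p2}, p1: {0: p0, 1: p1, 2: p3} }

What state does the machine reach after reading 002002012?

p3 → p3 → p3 → p3 → p3 → p3 → p3 → p3 → p3 → p3

p3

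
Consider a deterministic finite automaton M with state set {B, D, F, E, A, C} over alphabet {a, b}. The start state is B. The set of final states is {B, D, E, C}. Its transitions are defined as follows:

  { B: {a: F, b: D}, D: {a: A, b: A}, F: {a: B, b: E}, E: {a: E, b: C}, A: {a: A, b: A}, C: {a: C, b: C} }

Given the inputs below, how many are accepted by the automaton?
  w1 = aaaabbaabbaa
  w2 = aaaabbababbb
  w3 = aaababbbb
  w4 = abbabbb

w1: Trace: B -a-> F -a-> B -a-> F -a-> B -b-> D -b-> A -a-> A -a-> A -b-> A -b-> A -a-> A -a-> A  → end A, rejected
w2: Trace: B -a-> F -a-> B -a-> F -a-> B -b-> D -b-> A -a-> A -b-> A -a-> A -b-> A -b-> A -b-> A  → end A, rejected
w3: Trace: B -a-> F -a-> B -a-> F -b-> E -a-> E -b-> C -b-> C -b-> C -b-> C  → end C, accepted
w4: Trace: B -a-> F -b-> E -b-> C -a-> C -b-> C -b-> C -b-> C  → end C, accepted

2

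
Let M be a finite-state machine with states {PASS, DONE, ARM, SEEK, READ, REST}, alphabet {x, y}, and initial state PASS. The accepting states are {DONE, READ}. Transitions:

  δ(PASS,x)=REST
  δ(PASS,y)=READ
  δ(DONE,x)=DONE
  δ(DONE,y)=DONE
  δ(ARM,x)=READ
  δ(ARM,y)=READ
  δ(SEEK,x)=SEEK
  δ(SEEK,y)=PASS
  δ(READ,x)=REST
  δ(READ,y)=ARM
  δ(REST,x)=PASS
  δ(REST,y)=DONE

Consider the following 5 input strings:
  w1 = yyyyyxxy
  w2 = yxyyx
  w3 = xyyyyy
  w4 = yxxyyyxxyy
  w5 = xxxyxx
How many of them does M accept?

w1:
  start at PASS
  read 'y': PASS → READ
  read 'y': READ → ARM
  read 'y': ARM → READ
  read 'y': READ → ARM
  read 'y': ARM → READ
  read 'x': READ → REST
  read 'x': REST → PASS
  read 'y': PASS → READ
  end READ, accepted
w2:
  start at PASS
  read 'y': PASS → READ
  read 'x': READ → REST
  read 'y': REST → DONE
  read 'y': DONE → DONE
  read 'x': DONE → DONE
  end DONE, accepted
w3:
  start at PASS
  read 'x': PASS → REST
  read 'y': REST → DONE
  read 'y': DONE → DONE
  read 'y': DONE → DONE
  read 'y': DONE → DONE
  read 'y': DONE → DONE
  end DONE, accepted
w4:
  start at PASS
  read 'y': PASS → READ
  read 'x': READ → REST
  read 'x': REST → PASS
  read 'y': PASS → READ
  read 'y': READ → ARM
  read 'y': ARM → READ
  read 'x': READ → REST
  read 'x': REST → PASS
  read 'y': PASS → READ
  read 'y': READ → ARM
  end ARM, rejected
w5:
  start at PASS
  read 'x': PASS → REST
  read 'x': REST → PASS
  read 'x': PASS → REST
  read 'y': REST → DONE
  read 'x': DONE → DONE
  read 'x': DONE → DONE
  end DONE, accepted

4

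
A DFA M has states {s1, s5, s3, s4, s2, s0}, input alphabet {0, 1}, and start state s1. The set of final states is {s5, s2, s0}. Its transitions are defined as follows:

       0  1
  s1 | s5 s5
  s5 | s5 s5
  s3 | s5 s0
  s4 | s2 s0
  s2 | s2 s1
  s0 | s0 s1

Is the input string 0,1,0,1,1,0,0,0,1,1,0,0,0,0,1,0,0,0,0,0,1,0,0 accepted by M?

Yes

Trace: s1 -0-> s5 -1-> s5 -0-> s5 -1-> s5 -1-> s5 -0-> s5 -0-> s5 -0-> s5 -1-> s5 -1-> s5 -0-> s5 -0-> s5 -0-> s5 -0-> s5 -1-> s5 -0-> s5 -0-> s5 -0-> s5 -0-> s5 -0-> s5 -1-> s5 -0-> s5 -0-> s5
End state s5 is accepting.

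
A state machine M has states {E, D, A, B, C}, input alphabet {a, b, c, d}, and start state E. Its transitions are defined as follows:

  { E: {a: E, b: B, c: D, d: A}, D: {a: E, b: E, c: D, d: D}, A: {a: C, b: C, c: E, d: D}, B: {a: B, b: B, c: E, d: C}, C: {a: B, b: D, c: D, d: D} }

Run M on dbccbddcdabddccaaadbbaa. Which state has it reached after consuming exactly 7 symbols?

D

start at E
read 'd': E → A
read 'b': A → C
read 'c': C → D
read 'c': D → D
read 'b': D → E
read 'd': E → A
read 'd': A → D
After 7 symbols: D.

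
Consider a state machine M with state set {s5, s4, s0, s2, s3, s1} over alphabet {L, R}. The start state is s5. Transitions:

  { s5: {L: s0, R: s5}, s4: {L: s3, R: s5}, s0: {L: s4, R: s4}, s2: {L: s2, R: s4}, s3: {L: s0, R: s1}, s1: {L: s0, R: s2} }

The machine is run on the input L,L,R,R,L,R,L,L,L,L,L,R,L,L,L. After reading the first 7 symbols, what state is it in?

Trace: s5 -L-> s0 -L-> s4 -R-> s5 -R-> s5 -L-> s0 -R-> s4 -L-> s3
After 7 symbols: s3.

s3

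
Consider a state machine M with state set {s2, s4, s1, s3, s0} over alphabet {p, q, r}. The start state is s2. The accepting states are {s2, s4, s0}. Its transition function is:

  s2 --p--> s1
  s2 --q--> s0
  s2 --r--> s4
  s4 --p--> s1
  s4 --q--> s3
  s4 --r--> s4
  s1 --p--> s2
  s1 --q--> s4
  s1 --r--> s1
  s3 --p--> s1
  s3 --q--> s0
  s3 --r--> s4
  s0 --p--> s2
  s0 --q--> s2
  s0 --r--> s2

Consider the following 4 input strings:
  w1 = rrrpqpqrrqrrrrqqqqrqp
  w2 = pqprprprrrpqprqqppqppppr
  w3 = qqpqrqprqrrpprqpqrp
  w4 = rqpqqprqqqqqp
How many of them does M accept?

w1: s2 → s4 → s4 → s4 → s1 → s4 → s1 → s4 → s4 → s4 → s3 → s4 → s4 → s4 → s4 → s3 → s0 → s2 → s0 → s2 → s0 → s2  → end s2, accepted
w2: s2 → s1 → s4 → s1 → s1 → s2 → s4 → s1 → s1 → s1 → s1 → s2 → s0 → s2 → s4 → s3 → s0 → s2 → s1 → s4 → s1 → s2 → s1 → s2 → s4  → end s4, accepted
w3: s2 → s0 → s2 → s1 → s4 → s4 → s3 → s1 → s1 → s4 → s4 → s4 → s1 → s2 → s4 → s3 → s1 → s4 → s4 → s1  → end s1, rejected
w4: s2 → s4 → s3 → s1 → s4 → s3 → s1 → s1 → s4 → s3 → s0 → s2 → s0 → s2  → end s2, accepted

3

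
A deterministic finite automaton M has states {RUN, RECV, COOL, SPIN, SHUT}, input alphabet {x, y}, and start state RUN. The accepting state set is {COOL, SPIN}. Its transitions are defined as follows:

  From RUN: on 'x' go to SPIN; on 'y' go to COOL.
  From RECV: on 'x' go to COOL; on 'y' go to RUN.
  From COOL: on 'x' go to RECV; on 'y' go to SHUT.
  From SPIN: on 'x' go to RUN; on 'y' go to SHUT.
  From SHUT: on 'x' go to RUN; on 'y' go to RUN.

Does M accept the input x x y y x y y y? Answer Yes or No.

No

start at RUN
read 'x': RUN → SPIN
read 'x': SPIN → RUN
read 'y': RUN → COOL
read 'y': COOL → SHUT
read 'x': SHUT → RUN
read 'y': RUN → COOL
read 'y': COOL → SHUT
read 'y': SHUT → RUN
End state RUN is not accepting.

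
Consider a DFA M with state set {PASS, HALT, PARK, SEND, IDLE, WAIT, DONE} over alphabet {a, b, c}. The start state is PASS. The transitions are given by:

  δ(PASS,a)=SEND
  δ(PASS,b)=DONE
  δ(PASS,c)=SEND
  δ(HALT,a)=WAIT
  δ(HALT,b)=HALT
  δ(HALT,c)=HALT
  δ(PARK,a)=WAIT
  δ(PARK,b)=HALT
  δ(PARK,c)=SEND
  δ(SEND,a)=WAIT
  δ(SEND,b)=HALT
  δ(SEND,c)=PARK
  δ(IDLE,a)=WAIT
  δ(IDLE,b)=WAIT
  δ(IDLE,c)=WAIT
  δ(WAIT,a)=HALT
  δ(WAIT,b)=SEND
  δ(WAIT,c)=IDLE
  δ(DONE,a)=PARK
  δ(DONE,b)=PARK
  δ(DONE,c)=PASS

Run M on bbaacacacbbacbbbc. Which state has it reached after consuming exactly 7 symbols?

PASS → DONE → PARK → WAIT → HALT → HALT → WAIT → IDLE
After 7 symbols: IDLE.

IDLE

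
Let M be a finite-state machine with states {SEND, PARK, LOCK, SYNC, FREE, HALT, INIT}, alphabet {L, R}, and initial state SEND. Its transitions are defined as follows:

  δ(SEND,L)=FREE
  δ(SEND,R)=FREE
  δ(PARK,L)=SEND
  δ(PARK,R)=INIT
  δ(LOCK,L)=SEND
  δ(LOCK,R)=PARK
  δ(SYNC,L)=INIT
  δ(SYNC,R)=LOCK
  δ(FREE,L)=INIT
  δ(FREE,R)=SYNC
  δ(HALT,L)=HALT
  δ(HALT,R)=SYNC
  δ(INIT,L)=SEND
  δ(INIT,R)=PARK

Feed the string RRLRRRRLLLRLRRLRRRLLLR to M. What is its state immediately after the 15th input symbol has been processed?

INIT

Trace: SEND -R-> FREE -R-> SYNC -L-> INIT -R-> PARK -R-> INIT -R-> PARK -R-> INIT -L-> SEND -L-> FREE -L-> INIT -R-> PARK -L-> SEND -R-> FREE -R-> SYNC -L-> INIT
After 15 symbols: INIT.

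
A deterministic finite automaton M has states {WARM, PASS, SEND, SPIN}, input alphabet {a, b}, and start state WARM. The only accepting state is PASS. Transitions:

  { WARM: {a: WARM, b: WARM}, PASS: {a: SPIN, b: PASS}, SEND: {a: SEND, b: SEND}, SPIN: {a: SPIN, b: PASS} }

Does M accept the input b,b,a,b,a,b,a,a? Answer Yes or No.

No

start at WARM
read 'b': WARM → WARM
read 'b': WARM → WARM
read 'a': WARM → WARM
read 'b': WARM → WARM
read 'a': WARM → WARM
read 'b': WARM → WARM
read 'a': WARM → WARM
read 'a': WARM → WARM
End state WARM is not accepting.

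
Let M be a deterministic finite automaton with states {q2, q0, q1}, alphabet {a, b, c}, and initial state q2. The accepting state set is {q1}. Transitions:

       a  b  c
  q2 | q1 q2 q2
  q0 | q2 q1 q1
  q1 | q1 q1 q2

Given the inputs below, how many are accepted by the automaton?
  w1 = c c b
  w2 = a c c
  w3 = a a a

w1:
  start at q2
  read 'c': q2 → q2
  read 'c': q2 → q2
  read 'b': q2 → q2
  end q2, rejected
w2:
  start at q2
  read 'a': q2 → q1
  read 'c': q1 → q2
  read 'c': q2 → q2
  end q2, rejected
w3:
  start at q2
  read 'a': q2 → q1
  read 'a': q1 → q1
  read 'a': q1 → q1
  end q1, accepted

1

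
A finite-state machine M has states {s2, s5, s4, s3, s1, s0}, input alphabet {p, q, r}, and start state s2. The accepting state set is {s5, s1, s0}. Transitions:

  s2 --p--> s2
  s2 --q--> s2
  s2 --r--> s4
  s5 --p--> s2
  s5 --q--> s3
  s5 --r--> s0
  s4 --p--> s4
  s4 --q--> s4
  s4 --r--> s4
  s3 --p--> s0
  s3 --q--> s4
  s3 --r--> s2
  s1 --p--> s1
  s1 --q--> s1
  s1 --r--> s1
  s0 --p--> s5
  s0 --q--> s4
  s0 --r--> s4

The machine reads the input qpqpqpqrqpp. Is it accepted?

No

s2 → s2 → s2 → s2 → s2 → s2 → s2 → s2 → s4 → s4 → s4 → s4
End state s4 is not accepting.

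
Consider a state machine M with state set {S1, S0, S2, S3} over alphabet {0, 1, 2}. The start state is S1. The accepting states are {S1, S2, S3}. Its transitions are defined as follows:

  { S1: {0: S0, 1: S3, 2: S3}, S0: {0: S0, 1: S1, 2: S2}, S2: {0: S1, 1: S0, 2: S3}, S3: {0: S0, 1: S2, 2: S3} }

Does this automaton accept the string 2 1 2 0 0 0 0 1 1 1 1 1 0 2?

S1 → S3 → S2 → S3 → S0 → S0 → S0 → S0 → S1 → S3 → S2 → S0 → S1 → S0 → S2
End state S2 is accepting.

Yes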